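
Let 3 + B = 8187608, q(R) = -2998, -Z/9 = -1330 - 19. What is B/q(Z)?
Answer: -8187605/2998 ≈ -2731.0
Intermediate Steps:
Z = 12141 (Z = -9*(-1330 - 19) = -9*(-1349) = 12141)
B = 8187605 (B = -3 + 8187608 = 8187605)
B/q(Z) = 8187605/(-2998) = 8187605*(-1/2998) = -8187605/2998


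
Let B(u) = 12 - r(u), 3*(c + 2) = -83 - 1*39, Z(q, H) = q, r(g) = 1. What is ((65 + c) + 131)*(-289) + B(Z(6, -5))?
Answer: -132907/3 ≈ -44302.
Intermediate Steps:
c = -128/3 (c = -2 + (-83 - 1*39)/3 = -2 + (-83 - 39)/3 = -2 + (1/3)*(-122) = -2 - 122/3 = -128/3 ≈ -42.667)
B(u) = 11 (B(u) = 12 - 1*1 = 12 - 1 = 11)
((65 + c) + 131)*(-289) + B(Z(6, -5)) = ((65 - 128/3) + 131)*(-289) + 11 = (67/3 + 131)*(-289) + 11 = (460/3)*(-289) + 11 = -132940/3 + 11 = -132907/3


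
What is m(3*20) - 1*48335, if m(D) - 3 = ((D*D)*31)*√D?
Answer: -48332 + 223200*√15 ≈ 8.1612e+5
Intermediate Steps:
m(D) = 3 + 31*D^(5/2) (m(D) = 3 + ((D*D)*31)*√D = 3 + (D²*31)*√D = 3 + (31*D²)*√D = 3 + 31*D^(5/2))
m(3*20) - 1*48335 = (3 + 31*(3*20)^(5/2)) - 1*48335 = (3 + 31*60^(5/2)) - 48335 = (3 + 31*(7200*√15)) - 48335 = (3 + 223200*√15) - 48335 = -48332 + 223200*√15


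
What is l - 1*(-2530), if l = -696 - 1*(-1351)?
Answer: 3185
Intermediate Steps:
l = 655 (l = -696 + 1351 = 655)
l - 1*(-2530) = 655 - 1*(-2530) = 655 + 2530 = 3185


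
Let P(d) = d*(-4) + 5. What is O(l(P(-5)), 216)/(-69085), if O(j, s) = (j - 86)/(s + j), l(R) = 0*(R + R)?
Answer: 43/7461180 ≈ 5.7632e-6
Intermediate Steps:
P(d) = 5 - 4*d (P(d) = -4*d + 5 = 5 - 4*d)
l(R) = 0 (l(R) = 0*(2*R) = 0)
O(j, s) = (-86 + j)/(j + s)
O(l(P(-5)), 216)/(-69085) = ((-86 + 0)/(0 + 216))/(-69085) = (-86/216)*(-1/69085) = ((1/216)*(-86))*(-1/69085) = -43/108*(-1/69085) = 43/7461180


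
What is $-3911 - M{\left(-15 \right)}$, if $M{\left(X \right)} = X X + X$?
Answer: $-4121$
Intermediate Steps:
$M{\left(X \right)} = X + X^{2}$ ($M{\left(X \right)} = X^{2} + X = X + X^{2}$)
$-3911 - M{\left(-15 \right)} = -3911 - - 15 \left(1 - 15\right) = -3911 - \left(-15\right) \left(-14\right) = -3911 - 210 = -4121$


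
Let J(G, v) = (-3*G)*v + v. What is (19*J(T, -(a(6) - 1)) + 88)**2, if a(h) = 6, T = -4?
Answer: 1315609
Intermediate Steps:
J(G, v) = v - 3*G*v (J(G, v) = -3*G*v + v = v - 3*G*v)
(19*J(T, -(a(6) - 1)) + 88)**2 = (19*((-(6 - 1))*(1 - 3*(-4))) + 88)**2 = (19*((-1*5)*(1 + 12)) + 88)**2 = (19*(-5*13) + 88)**2 = (19*(-65) + 88)**2 = (-1235 + 88)**2 = (-1147)**2 = 1315609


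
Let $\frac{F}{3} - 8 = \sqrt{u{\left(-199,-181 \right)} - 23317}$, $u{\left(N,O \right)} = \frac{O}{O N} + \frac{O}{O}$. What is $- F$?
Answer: $-24 - \frac{3 i \sqrt{923337115}}{199} \approx -24.0 - 458.09 i$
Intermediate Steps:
$u{\left(N,O \right)} = 1 + \frac{1}{N}$ ($u{\left(N,O \right)} = \frac{O}{N O} + 1 = O \frac{1}{N O} + 1 = \frac{1}{N} + 1 = 1 + \frac{1}{N}$)
$F = 24 + \frac{3 i \sqrt{923337115}}{199}$ ($F = 24 + 3 \sqrt{\frac{1 - 199}{-199} - 23317} = 24 + 3 \sqrt{\left(- \frac{1}{199}\right) \left(-198\right) - 23317} = 24 + 3 \sqrt{\frac{198}{199} - 23317} = 24 + 3 \sqrt{- \frac{4639885}{199}} = 24 + 3 \frac{i \sqrt{923337115}}{199} = 24 + \frac{3 i \sqrt{923337115}}{199} \approx 24.0 + 458.09 i$)
$- F = - (24 + \frac{3 i \sqrt{923337115}}{199}) = -24 - \frac{3 i \sqrt{923337115}}{199}$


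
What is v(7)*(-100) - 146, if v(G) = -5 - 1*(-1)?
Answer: 254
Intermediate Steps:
v(G) = -4 (v(G) = -5 + 1 = -4)
v(7)*(-100) - 146 = -4*(-100) - 146 = 400 - 146 = 254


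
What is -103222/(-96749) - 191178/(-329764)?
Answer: 1382504735/839587822 ≈ 1.6466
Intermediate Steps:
-103222/(-96749) - 191178/(-329764) = -103222*(-1/96749) - 191178*(-1/329764) = 103222/96749 + 5031/8678 = 1382504735/839587822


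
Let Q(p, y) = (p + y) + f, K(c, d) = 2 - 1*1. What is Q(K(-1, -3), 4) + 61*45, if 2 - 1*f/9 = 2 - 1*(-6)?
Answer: 2696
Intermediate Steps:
f = -54 (f = 18 - 9*(2 - 1*(-6)) = 18 - 9*(2 + 6) = 18 - 9*8 = 18 - 72 = -54)
K(c, d) = 1 (K(c, d) = 2 - 1 = 1)
Q(p, y) = -54 + p + y (Q(p, y) = (p + y) - 54 = -54 + p + y)
Q(K(-1, -3), 4) + 61*45 = (-54 + 1 + 4) + 61*45 = -49 + 2745 = 2696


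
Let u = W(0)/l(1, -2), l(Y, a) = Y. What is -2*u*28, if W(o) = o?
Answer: 0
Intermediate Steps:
u = 0 (u = 0/1 = 0*1 = 0)
-2*u*28 = -2*0*28 = 0*28 = 0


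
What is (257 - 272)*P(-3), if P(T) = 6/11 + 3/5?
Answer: -189/11 ≈ -17.182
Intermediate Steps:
P(T) = 63/55 (P(T) = 6*(1/11) + 3*(1/5) = 6/11 + 3/5 = 63/55)
(257 - 272)*P(-3) = (257 - 272)*(63/55) = -15*63/55 = -189/11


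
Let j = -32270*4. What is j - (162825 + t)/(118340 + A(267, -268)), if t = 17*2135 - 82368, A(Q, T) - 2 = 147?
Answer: -15294676872/118489 ≈ -1.2908e+5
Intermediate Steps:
j = -129080
A(Q, T) = 149 (A(Q, T) = 2 + 147 = 149)
t = -46073 (t = 36295 - 82368 = -46073)
j - (162825 + t)/(118340 + A(267, -268)) = -129080 - (162825 - 46073)/(118340 + 149) = -129080 - 116752/118489 = -15294676872/118489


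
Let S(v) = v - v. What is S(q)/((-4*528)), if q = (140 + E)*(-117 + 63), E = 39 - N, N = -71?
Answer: 0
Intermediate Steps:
E = 110 (E = 39 - 1*(-71) = 39 + 71 = 110)
q = -13500 (q = (140 + 110)*(-117 + 63) = 250*(-54) = -13500)
S(v) = 0
S(q)/((-4*528)) = 0/((-4*528)) = 0/(-2112) = 0*(-1/2112) = 0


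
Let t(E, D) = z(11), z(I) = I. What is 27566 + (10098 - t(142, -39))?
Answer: 37653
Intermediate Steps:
t(E, D) = 11
27566 + (10098 - t(142, -39)) = 27566 + (10098 - 1*11) = 27566 + (10098 - 11) = 27566 + 10087 = 37653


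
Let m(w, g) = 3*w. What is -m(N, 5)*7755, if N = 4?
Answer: -93060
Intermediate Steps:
-m(N, 5)*7755 = -3*4*7755 = -1*12*7755 = -12*7755 = -93060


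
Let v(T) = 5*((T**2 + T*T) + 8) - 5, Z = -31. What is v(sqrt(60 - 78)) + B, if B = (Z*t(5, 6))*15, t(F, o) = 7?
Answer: -3400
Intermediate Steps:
B = -3255 (B = -31*7*15 = -217*15 = -3255)
v(T) = 35 + 10*T**2 (v(T) = 5*((T**2 + T**2) + 8) - 5 = 5*(2*T**2 + 8) - 5 = 5*(8 + 2*T**2) - 5 = (40 + 10*T**2) - 5 = 35 + 10*T**2)
v(sqrt(60 - 78)) + B = (35 + 10*(sqrt(60 - 78))**2) - 3255 = (35 + 10*(sqrt(-18))**2) - 3255 = (35 + 10*(3*I*sqrt(2))**2) - 3255 = (35 + 10*(-18)) - 3255 = (35 - 180) - 3255 = -145 - 3255 = -3400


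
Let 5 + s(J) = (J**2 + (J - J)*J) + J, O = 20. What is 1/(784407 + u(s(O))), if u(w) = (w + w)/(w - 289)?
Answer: 63/49418056 ≈ 1.2748e-6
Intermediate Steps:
s(J) = -5 + J + J**2 (s(J) = -5 + ((J**2 + (J - J)*J) + J) = -5 + ((J**2 + 0*J) + J) = -5 + ((J**2 + 0) + J) = -5 + (J**2 + J) = -5 + (J + J**2) = -5 + J + J**2)
u(w) = 2*w/(-289 + w) (u(w) = (2*w)/(-289 + w) = 2*w/(-289 + w))
1/(784407 + u(s(O))) = 1/(784407 + 2*(-5 + 20 + 20**2)/(-289 + (-5 + 20 + 20**2))) = 1/(784407 + 2*(-5 + 20 + 400)/(-289 + (-5 + 20 + 400))) = 1/(784407 + 2*415/(-289 + 415)) = 1/(784407 + 2*415/126) = 1/(784407 + 2*415*(1/126)) = 1/(784407 + 415/63) = 1/(49418056/63) = 63/49418056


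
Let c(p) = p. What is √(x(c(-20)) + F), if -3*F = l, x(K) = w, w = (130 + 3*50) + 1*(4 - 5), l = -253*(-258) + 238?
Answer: 5*I*√7761/3 ≈ 146.83*I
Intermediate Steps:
l = 65512 (l = 65274 + 238 = 65512)
w = 279 (w = (130 + 150) + 1*(-1) = 280 - 1 = 279)
x(K) = 279
F = -65512/3 (F = -⅓*65512 = -65512/3 ≈ -21837.)
√(x(c(-20)) + F) = √(279 - 65512/3) = √(-64675/3) = 5*I*√7761/3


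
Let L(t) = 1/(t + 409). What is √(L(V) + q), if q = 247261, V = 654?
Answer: 2*√69849316493/1063 ≈ 497.25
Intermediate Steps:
L(t) = 1/(409 + t)
√(L(V) + q) = √(1/(409 + 654) + 247261) = √(1/1063 + 247261) = √(262838444/1063) = 2*√69849316493/1063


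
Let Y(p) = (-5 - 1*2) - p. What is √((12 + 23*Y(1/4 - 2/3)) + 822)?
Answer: √24573/6 ≈ 26.126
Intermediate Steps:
Y(p) = -7 - p (Y(p) = (-5 - 2) - p = -7 - p)
√((12 + 23*Y(1/4 - 2/3)) + 822) = √((12 + 23*(-7 - (1/4 - 2/3))) + 822) = √((12 + 23*(-7 - (1*(¼) - 2*⅓))) + 822) = √((12 + 23*(-7 - (¼ - ⅔))) + 822) = √((12 + 23*(-7 - 1*(-5/12))) + 822) = √((12 + 23*(-7 + 5/12)) + 822) = √((12 + 23*(-79/12)) + 822) = √((12 - 1817/12) + 822) = √(-1673/12 + 822) = √(8191/12) = √24573/6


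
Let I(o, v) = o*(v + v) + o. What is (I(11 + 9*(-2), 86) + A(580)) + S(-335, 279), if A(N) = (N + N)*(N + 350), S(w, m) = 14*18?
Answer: 1077841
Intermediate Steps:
S(w, m) = 252
I(o, v) = o + 2*o*v (I(o, v) = o*(2*v) + o = 2*o*v + o = o + 2*o*v)
A(N) = 2*N*(350 + N) (A(N) = (2*N)*(350 + N) = 2*N*(350 + N))
(I(11 + 9*(-2), 86) + A(580)) + S(-335, 279) = ((11 + 9*(-2))*(1 + 2*86) + 2*580*(350 + 580)) + 252 = ((11 - 18)*(1 + 172) + 2*580*930) + 252 = (-7*173 + 1078800) + 252 = (-1211 + 1078800) + 252 = 1077589 + 252 = 1077841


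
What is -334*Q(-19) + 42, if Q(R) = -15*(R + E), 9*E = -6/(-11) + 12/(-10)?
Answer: -1050636/11 ≈ -95512.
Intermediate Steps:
E = -4/55 (E = (-6/(-11) + 12/(-10))/9 = (-6*(-1/11) + 12*(-⅒))/9 = (6/11 - 6/5)/9 = (⅑)*(-36/55) = -4/55 ≈ -0.072727)
Q(R) = 12/11 - 15*R (Q(R) = -15*(R - 4/55) = -15*(-4/55 + R) = 12/11 - 15*R)
-334*Q(-19) + 42 = -334*(12/11 - 15*(-19)) + 42 = -334*(12/11 + 285) + 42 = -334*3147/11 + 42 = -1051098/11 + 42 = -1050636/11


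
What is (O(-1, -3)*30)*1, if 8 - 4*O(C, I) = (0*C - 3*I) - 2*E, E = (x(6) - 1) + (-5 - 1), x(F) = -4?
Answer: -345/2 ≈ -172.50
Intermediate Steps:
E = -11 (E = (-4 - 1) + (-5 - 1) = -5 - 6 = -11)
O(C, I) = -7/2 + 3*I/4 (O(C, I) = 2 - ((0*C - 3*I) - 2*(-11))/4 = 2 - ((0 - 3*I) + 22)/4 = 2 - (-3*I + 22)/4 = 2 - (22 - 3*I)/4 = 2 + (-11/2 + 3*I/4) = -7/2 + 3*I/4)
(O(-1, -3)*30)*1 = ((-7/2 + (¾)*(-3))*30)*1 = ((-7/2 - 9/4)*30)*1 = -23/4*30*1 = -345/2*1 = -345/2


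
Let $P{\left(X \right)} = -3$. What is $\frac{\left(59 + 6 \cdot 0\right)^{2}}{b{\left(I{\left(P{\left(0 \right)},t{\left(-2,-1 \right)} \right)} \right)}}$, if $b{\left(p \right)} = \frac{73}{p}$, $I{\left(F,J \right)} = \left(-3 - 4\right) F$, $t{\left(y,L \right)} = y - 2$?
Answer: $\frac{73101}{73} \approx 1001.4$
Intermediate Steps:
$t{\left(y,L \right)} = -2 + y$
$I{\left(F,J \right)} = - 7 F$
$\frac{\left(59 + 6 \cdot 0\right)^{2}}{b{\left(I{\left(P{\left(0 \right)},t{\left(-2,-1 \right)} \right)} \right)}} = \frac{\left(59 + 6 \cdot 0\right)^{2}}{73 \frac{1}{\left(-7\right) \left(-3\right)}} = \frac{\left(59 + 0\right)^{2}}{73 \cdot \frac{1}{21}} = \frac{59^{2}}{73 \cdot \frac{1}{21}} = \frac{3481}{\frac{73}{21}} = 3481 \cdot \frac{21}{73} = \frac{73101}{73}$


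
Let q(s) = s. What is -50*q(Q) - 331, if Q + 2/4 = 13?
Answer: -956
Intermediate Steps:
Q = 25/2 (Q = -1/2 + 13 = 25/2 ≈ 12.500)
-50*q(Q) - 331 = -50*25/2 - 331 = -625 - 331 = -956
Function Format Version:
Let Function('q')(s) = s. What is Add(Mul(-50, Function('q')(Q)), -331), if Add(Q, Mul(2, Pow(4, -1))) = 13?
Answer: -956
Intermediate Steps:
Q = Rational(25, 2) (Q = Add(Rational(-1, 2), 13) = Rational(25, 2) ≈ 12.500)
Add(Mul(-50, Function('q')(Q)), -331) = Add(Mul(-50, Rational(25, 2)), -331) = Add(-625, -331) = -956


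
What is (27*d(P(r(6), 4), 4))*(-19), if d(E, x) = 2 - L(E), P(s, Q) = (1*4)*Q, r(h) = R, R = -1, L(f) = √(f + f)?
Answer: -1026 + 2052*√2 ≈ 1876.0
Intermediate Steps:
L(f) = √2*√f (L(f) = √(2*f) = √2*√f)
r(h) = -1
P(s, Q) = 4*Q
d(E, x) = 2 - √2*√E
(27*d(P(r(6), 4), 4))*(-19) = (27*(2 - √2*√(4*4)))*(-19) = (27*(2 - √2*√16))*(-19) = (27*(2 - 1*√2*4))*(-19) = (27*(2 - 4*√2))*(-19) = (54 - 108*√2)*(-19) = -1026 + 2052*√2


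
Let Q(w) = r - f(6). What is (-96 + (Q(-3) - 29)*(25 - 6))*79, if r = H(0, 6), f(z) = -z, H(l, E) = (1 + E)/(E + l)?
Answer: -242135/6 ≈ -40356.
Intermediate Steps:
H(l, E) = (1 + E)/(E + l)
r = 7/6 (r = (1 + 6)/(6 + 0) = 7/6 ≈ 1.1667)
Q(w) = 43/6 (Q(w) = 7/6 - (-1)*6 = 7/6 - 1*(-6) = 7/6 + 6 = 43/6)
(-96 + (Q(-3) - 29)*(25 - 6))*79 = (-96 + (43/6 - 29)*(25 - 6))*79 = (-96 - 131/6*19)*79 = (-96 - 2489/6)*79 = -3065/6*79 = -242135/6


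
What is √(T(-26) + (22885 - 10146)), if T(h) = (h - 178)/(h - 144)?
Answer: √318505/5 ≈ 112.87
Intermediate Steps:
T(h) = (-178 + h)/(-144 + h)
√(T(-26) + (22885 - 10146)) = √((-178 - 26)/(-144 - 26) + (22885 - 10146)) = √(-204/(-170) + 12739) = √(-1/170*(-204) + 12739) = √(6/5 + 12739) = √(63701/5) = √318505/5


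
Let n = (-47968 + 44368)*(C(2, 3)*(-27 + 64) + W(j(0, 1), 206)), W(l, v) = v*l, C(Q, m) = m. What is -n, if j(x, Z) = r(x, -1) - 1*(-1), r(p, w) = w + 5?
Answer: 4107600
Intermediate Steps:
r(p, w) = 5 + w
j(x, Z) = 5 (j(x, Z) = (5 - 1) - 1*(-1) = 4 + 1 = 5)
W(l, v) = l*v
n = -4107600 (n = (-47968 + 44368)*(3*(-27 + 64) + 5*206) = -3600*(3*37 + 1030) = -3600*(111 + 1030) = -3600*1141 = -4107600)
-n = -1*(-4107600) = 4107600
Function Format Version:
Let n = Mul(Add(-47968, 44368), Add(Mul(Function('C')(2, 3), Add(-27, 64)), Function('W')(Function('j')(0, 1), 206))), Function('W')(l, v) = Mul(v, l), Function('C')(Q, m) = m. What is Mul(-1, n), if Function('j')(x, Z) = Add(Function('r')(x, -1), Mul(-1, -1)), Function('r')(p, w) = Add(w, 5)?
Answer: 4107600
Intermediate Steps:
Function('r')(p, w) = Add(5, w)
Function('j')(x, Z) = 5 (Function('j')(x, Z) = Add(Add(5, -1), Mul(-1, -1)) = Add(4, 1) = 5)
Function('W')(l, v) = Mul(l, v)
n = -4107600 (n = Mul(Add(-47968, 44368), Add(Mul(3, Add(-27, 64)), Mul(5, 206))) = Mul(-3600, Add(Mul(3, 37), 1030)) = Mul(-3600, Add(111, 1030)) = Mul(-3600, 1141) = -4107600)
Mul(-1, n) = Mul(-1, -4107600) = 4107600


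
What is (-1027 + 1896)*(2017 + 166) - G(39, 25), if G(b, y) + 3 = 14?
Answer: 1897016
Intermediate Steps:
G(b, y) = 11 (G(b, y) = -3 + 14 = 11)
(-1027 + 1896)*(2017 + 166) - G(39, 25) = (-1027 + 1896)*(2017 + 166) - 1*11 = 869*2183 - 11 = 1897027 - 11 = 1897016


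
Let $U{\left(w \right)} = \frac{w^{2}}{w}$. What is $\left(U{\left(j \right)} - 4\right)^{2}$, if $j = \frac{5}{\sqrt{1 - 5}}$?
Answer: $\frac{39}{4} + 20 i \approx 9.75 + 20.0 i$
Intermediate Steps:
$j = - \frac{5 i}{2}$ ($j = \frac{5}{\sqrt{-4}} = \frac{5}{2 i} = 5 \left(- \frac{i}{2}\right) = - \frac{5 i}{2} \approx - 2.5 i$)
$U{\left(w \right)} = w$
$\left(U{\left(j \right)} - 4\right)^{2} = \left(- \frac{5 i}{2} - 4\right)^{2} = \left(-4 - \frac{5 i}{2}\right)^{2}$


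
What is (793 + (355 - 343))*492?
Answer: 396060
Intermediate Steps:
(793 + (355 - 343))*492 = (793 + 12)*492 = 805*492 = 396060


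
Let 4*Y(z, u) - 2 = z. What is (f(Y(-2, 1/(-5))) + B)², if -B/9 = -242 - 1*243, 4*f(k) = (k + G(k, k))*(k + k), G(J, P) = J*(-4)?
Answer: 19053225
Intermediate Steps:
Y(z, u) = ½ + z/4
G(J, P) = -4*J
f(k) = -3*k²/2 (f(k) = ((k - 4*k)*(k + k))/4 = ((-3*k)*(2*k))/4 = (-6*k²)/4 = -3*k²/2)
B = 4365 (B = -9*(-242 - 1*243) = -9*(-242 - 243) = -9*(-485) = 4365)
(f(Y(-2, 1/(-5))) + B)² = (-3*(½ + (¼)*(-2))²/2 + 4365)² = (-3*(½ - ½)²/2 + 4365)² = (-3/2*0² + 4365)² = (-3/2*0 + 4365)² = (0 + 4365)² = 4365² = 19053225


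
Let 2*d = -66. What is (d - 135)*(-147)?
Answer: 24696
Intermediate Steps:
d = -33 (d = (½)*(-66) = -33)
(d - 135)*(-147) = (-33 - 135)*(-147) = -168*(-147) = 24696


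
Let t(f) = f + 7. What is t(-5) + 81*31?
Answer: 2513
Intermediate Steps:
t(f) = 7 + f
t(-5) + 81*31 = (7 - 5) + 81*31 = 2 + 2511 = 2513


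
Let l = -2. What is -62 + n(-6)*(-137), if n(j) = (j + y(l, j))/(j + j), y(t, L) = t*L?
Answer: 13/2 ≈ 6.5000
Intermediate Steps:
y(t, L) = L*t
n(j) = -1/2 (n(j) = (j + j*(-2))/(j + j) = (j - 2*j)/((2*j)) = (-j)*(1/(2*j)) = -1/2)
-62 + n(-6)*(-137) = -62 - 1/2*(-137) = -62 + 137/2 = 13/2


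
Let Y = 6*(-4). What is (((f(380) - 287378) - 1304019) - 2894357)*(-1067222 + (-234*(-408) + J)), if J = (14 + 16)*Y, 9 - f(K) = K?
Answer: 4362621978750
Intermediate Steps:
Y = -24
f(K) = 9 - K
J = -720 (J = (14 + 16)*(-24) = 30*(-24) = -720)
(((f(380) - 287378) - 1304019) - 2894357)*(-1067222 + (-234*(-408) + J)) = ((((9 - 1*380) - 287378) - 1304019) - 2894357)*(-1067222 + (-234*(-408) - 720)) = ((((9 - 380) - 287378) - 1304019) - 2894357)*(-1067222 + (95472 - 720)) = (((-371 - 287378) - 1304019) - 2894357)*(-1067222 + 94752) = ((-287749 - 1304019) - 2894357)*(-972470) = (-1591768 - 2894357)*(-972470) = -4486125*(-972470) = 4362621978750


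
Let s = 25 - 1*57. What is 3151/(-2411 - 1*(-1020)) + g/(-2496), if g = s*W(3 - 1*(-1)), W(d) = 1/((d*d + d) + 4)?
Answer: -453637/200304 ≈ -2.2647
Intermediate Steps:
s = -32 (s = 25 - 57 = -32)
W(d) = 1/(4 + d + d²) (W(d) = 1/((d² + d) + 4) = 1/((d + d²) + 4) = 1/(4 + d + d²))
g = -4/3 (g = -32/(4 + (3 - 1*(-1)) + (3 - 1*(-1))²) = -32/(4 + (3 + 1) + (3 + 1)²) = -32/(4 + 4 + 4²) = -32/(4 + 4 + 16) = -32/24 = -32*1/24 = -4/3 ≈ -1.3333)
3151/(-2411 - 1*(-1020)) + g/(-2496) = 3151/(-2411 - 1*(-1020)) - 4/3/(-2496) = 3151/(-2411 + 1020) - 4/3*(-1/2496) = 3151/(-1391) + 1/1872 = 3151*(-1/1391) + 1/1872 = -3151/1391 + 1/1872 = -453637/200304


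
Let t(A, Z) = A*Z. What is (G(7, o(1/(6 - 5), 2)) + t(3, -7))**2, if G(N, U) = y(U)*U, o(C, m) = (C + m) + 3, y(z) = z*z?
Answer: 38025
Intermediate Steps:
y(z) = z**2
o(C, m) = 3 + C + m
G(N, U) = U**3 (G(N, U) = U**2*U = U**3)
(G(7, o(1/(6 - 5), 2)) + t(3, -7))**2 = ((3 + 1/(6 - 5) + 2)**3 + 3*(-7))**2 = ((3 + 1/1 + 2)**3 - 21)**2 = ((3 + 1 + 2)**3 - 21)**2 = (6**3 - 21)**2 = (216 - 21)**2 = 195**2 = 38025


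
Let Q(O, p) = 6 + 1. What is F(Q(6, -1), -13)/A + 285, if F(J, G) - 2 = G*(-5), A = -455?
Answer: 129608/455 ≈ 284.85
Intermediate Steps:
Q(O, p) = 7
F(J, G) = 2 - 5*G (F(J, G) = 2 + G*(-5) = 2 - 5*G)
F(Q(6, -1), -13)/A + 285 = (2 - 5*(-13))/(-455) + 285 = (2 + 65)*(-1/455) + 285 = 67*(-1/455) + 285 = -67/455 + 285 = 129608/455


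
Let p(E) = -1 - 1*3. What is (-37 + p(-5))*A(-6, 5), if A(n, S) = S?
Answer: -205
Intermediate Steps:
p(E) = -4 (p(E) = -1 - 3 = -4)
(-37 + p(-5))*A(-6, 5) = (-37 - 4)*5 = -41*5 = -205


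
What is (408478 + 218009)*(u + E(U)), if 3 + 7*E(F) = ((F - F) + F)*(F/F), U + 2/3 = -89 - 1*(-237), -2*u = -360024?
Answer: 789516667865/7 ≈ 1.1279e+11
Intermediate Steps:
u = 180012 (u = -1/2*(-360024) = 180012)
U = 442/3 (U = -2/3 + (-89 - 1*(-237)) = -2/3 + (-89 + 237) = -2/3 + 148 = 442/3 ≈ 147.33)
E(F) = -3/7 + F/7 (E(F) = -3/7 + (((F - F) + F)*(F/F))/7 = -3/7 + ((0 + F)*1)/7 = -3/7 + (F*1)/7 = -3/7 + F/7)
(408478 + 218009)*(u + E(U)) = (408478 + 218009)*(180012 + (-3/7 + (1/7)*(442/3))) = 626487*(180012 + (-3/7 + 442/21)) = 626487*(180012 + 433/21) = 626487*(3780685/21) = 789516667865/7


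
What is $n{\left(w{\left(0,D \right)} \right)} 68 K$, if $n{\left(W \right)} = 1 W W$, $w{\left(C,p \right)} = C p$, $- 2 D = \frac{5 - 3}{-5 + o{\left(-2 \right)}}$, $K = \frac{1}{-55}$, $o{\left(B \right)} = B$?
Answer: $0$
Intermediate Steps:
$K = - \frac{1}{55} \approx -0.018182$
$D = \frac{1}{7}$ ($D = - \frac{\left(5 - 3\right) \frac{1}{-5 - 2}}{2} = - \frac{2 \frac{1}{-7}}{2} = - \frac{2 \left(- \frac{1}{7}\right)}{2} = \left(- \frac{1}{2}\right) \left(- \frac{2}{7}\right) = \frac{1}{7} \approx 0.14286$)
$n{\left(W \right)} = W^{2}$ ($n{\left(W \right)} = W W = W^{2}$)
$n{\left(w{\left(0,D \right)} \right)} 68 K = \left(0 \cdot \frac{1}{7}\right)^{2} \cdot 68 \left(- \frac{1}{55}\right) = 0^{2} \cdot 68 \left(- \frac{1}{55}\right) = 0 \cdot 68 \left(- \frac{1}{55}\right) = 0 \left(- \frac{1}{55}\right) = 0$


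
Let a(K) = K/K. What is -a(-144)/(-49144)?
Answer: 1/49144 ≈ 2.0348e-5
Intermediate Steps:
a(K) = 1
-a(-144)/(-49144) = -1/(-49144) = -(-1)/49144 = -1*(-1/49144) = 1/49144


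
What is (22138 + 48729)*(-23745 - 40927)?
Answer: -4583110624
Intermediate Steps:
(22138 + 48729)*(-23745 - 40927) = 70867*(-64672) = -4583110624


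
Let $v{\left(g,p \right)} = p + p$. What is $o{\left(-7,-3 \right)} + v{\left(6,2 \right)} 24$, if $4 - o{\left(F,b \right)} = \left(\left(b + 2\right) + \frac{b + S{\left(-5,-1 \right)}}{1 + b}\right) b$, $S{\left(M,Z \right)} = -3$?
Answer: $106$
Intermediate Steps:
$v{\left(g,p \right)} = 2 p$
$o{\left(F,b \right)} = 4 - b \left(2 + b + \frac{-3 + b}{1 + b}\right)$ ($o{\left(F,b \right)} = 4 - \left(\left(b + 2\right) + \frac{b - 3}{1 + b}\right) b = 4 - \left(\left(2 + b\right) + \frac{-3 + b}{1 + b}\right) b = 4 - \left(2 + b + \frac{-3 + b}{1 + b}\right) b = 4 - b \left(2 + b + \frac{-3 + b}{1 + b}\right)$)
$o{\left(-7,-3 \right)} + v{\left(6,2 \right)} 24 = \frac{4 - \left(-3\right)^{3} - 4 \left(-3\right)^{2} + 5 \left(-3\right)}{1 - 3} + 2 \cdot 2 \cdot 24 = \frac{4 - -27 - 36 - 15}{-2} + 4 \cdot 24 = - \frac{4 + 27 - 36 - 15}{2} + 96 = \left(- \frac{1}{2}\right) \left(-20\right) + 96 = 10 + 96 = 106$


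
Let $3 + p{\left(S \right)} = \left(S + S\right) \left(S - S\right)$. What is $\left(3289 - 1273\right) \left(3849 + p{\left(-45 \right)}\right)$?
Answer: $7753536$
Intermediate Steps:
$p{\left(S \right)} = -3$ ($p{\left(S \right)} = -3 + \left(S + S\right) \left(S - S\right) = -3 + 2 S 0 = -3 + 0 = -3$)
$\left(3289 - 1273\right) \left(3849 + p{\left(-45 \right)}\right) = \left(3289 - 1273\right) \left(3849 - 3\right) = 2016 \cdot 3846 = 7753536$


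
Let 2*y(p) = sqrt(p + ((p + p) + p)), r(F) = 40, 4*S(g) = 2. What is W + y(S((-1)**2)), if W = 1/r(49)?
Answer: 1/40 + sqrt(2)/2 ≈ 0.73211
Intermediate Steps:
S(g) = 1/2 (S(g) = (1/4)*2 = 1/2)
y(p) = sqrt(p) (y(p) = sqrt(p + ((p + p) + p))/2 = sqrt(p + (2*p + p))/2 = sqrt(p + 3*p)/2 = sqrt(4*p)/2 = (2*sqrt(p))/2 = sqrt(p))
W = 1/40 ≈ 0.025000
W + y(S((-1)**2)) = 1/40 + sqrt(1/2) = 1/40 + sqrt(2)/2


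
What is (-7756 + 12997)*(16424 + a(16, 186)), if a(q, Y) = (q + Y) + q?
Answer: 87220722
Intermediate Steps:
a(q, Y) = Y + 2*q (a(q, Y) = (Y + q) + q = Y + 2*q)
(-7756 + 12997)*(16424 + a(16, 186)) = (-7756 + 12997)*(16424 + (186 + 2*16)) = 5241*(16424 + (186 + 32)) = 5241*(16424 + 218) = 5241*16642 = 87220722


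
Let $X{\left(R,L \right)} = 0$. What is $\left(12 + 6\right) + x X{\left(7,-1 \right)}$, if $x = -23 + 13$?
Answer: $18$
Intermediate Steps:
$x = -10$
$\left(12 + 6\right) + x X{\left(7,-1 \right)} = \left(12 + 6\right) - 0 = 18 + 0 = 18$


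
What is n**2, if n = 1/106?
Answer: 1/11236 ≈ 8.9000e-5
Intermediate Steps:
n = 1/106 ≈ 0.0094340
n**2 = (1/106)**2 = 1/11236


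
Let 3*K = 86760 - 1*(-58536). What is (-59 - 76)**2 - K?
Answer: -30207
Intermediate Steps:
K = 48432 (K = (86760 - 1*(-58536))/3 = (86760 + 58536)/3 = (1/3)*145296 = 48432)
(-59 - 76)**2 - K = (-59 - 76)**2 - 1*48432 = (-135)**2 - 48432 = 18225 - 48432 = -30207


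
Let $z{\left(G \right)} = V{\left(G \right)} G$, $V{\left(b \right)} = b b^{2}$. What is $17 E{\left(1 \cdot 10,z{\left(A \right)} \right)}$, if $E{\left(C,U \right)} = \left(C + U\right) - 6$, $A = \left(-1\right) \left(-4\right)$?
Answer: $4420$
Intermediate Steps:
$A = 4$
$V{\left(b \right)} = b^{3}$
$z{\left(G \right)} = G^{4}$ ($z{\left(G \right)} = G^{3} G = G^{4}$)
$E{\left(C,U \right)} = -6 + C + U$
$17 E{\left(1 \cdot 10,z{\left(A \right)} \right)} = 17 \left(-6 + 1 \cdot 10 + 4^{4}\right) = 17 \left(-6 + 10 + 256\right) = 17 \cdot 260 = 4420$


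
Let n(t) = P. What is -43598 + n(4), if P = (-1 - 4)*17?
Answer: -43683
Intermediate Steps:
P = -85 (P = -5*17 = -85)
n(t) = -85
-43598 + n(4) = -43598 - 85 = -43683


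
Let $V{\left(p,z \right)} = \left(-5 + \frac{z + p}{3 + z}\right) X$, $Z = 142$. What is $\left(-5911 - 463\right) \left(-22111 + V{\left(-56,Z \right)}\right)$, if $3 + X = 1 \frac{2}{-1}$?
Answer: $\frac{4083056920}{29} \approx 1.408 \cdot 10^{8}$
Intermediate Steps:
$X = -5$ ($X = -3 + 1 \frac{2}{-1} = -3 + 1 \cdot 2 \left(-1\right) = -3 + 1 \left(-2\right) = -3 - 2 = -5$)
$V{\left(p,z \right)} = 25 - \frac{5 \left(p + z\right)}{3 + z}$ ($V{\left(p,z \right)} = \left(-5 + \frac{z + p}{3 + z}\right) \left(-5\right) = \left(-5 + \frac{p + z}{3 + z}\right) \left(-5\right) = 25 - \frac{5 \left(p + z\right)}{3 + z}$)
$\left(-5911 - 463\right) \left(-22111 + V{\left(-56,Z \right)}\right) = \left(-5911 - 463\right) \left(-22111 + \frac{5 \left(15 - -56 + 4 \cdot 142\right)}{3 + 142}\right) = - 6374 \left(-22111 + \frac{5 \left(15 + 56 + 568\right)}{145}\right) = - 6374 \left(-22111 + 5 \cdot \frac{1}{145} \cdot 639\right) = - 6374 \left(-22111 + \frac{639}{29}\right) = \left(-6374\right) \left(- \frac{640580}{29}\right) = \frac{4083056920}{29}$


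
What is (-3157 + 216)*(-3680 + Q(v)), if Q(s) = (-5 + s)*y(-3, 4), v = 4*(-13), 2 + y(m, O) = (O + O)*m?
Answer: 6464318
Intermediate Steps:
y(m, O) = -2 + 2*O*m (y(m, O) = -2 + (O + O)*m = -2 + (2*O)*m = -2 + 2*O*m)
v = -52
Q(s) = 130 - 26*s (Q(s) = (-5 + s)*(-2 + 2*4*(-3)) = (-5 + s)*(-2 - 24) = (-5 + s)*(-26) = 130 - 26*s)
(-3157 + 216)*(-3680 + Q(v)) = (-3157 + 216)*(-3680 + (130 - 26*(-52))) = -2941*(-3680 + (130 + 1352)) = -2941*(-3680 + 1482) = -2941*(-2198) = 6464318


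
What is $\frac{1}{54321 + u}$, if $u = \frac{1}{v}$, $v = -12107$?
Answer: $\frac{12107}{657664346} \approx 1.8409 \cdot 10^{-5}$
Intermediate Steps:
$u = - \frac{1}{12107}$ ($u = \frac{1}{-12107} = - \frac{1}{12107} \approx -8.2597 \cdot 10^{-5}$)
$\frac{1}{54321 + u} = \frac{1}{54321 - \frac{1}{12107}} = \frac{1}{\frac{657664346}{12107}} = \frac{12107}{657664346}$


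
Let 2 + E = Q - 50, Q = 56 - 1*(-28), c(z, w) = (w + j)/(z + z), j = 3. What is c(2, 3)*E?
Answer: 48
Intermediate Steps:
c(z, w) = (3 + w)/(2*z) (c(z, w) = (w + 3)/(z + z) = (3 + w)/((2*z)) = (3 + w)*(1/(2*z)) = (3 + w)/(2*z))
Q = 84 (Q = 56 + 28 = 84)
E = 32 (E = -2 + (84 - 50) = -2 + 34 = 32)
c(2, 3)*E = ((½)*(3 + 3)/2)*32 = ((½)*(½)*6)*32 = (3/2)*32 = 48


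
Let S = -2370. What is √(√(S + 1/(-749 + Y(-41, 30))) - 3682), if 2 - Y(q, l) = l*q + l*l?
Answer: √(-640259298 + 417*I*√412117347)/417 ≈ 0.40114 + 60.681*I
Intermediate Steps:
Y(q, l) = 2 - l² - l*q (Y(q, l) = 2 - (l*q + l*l) = 2 - (l*q + l²) = 2 - (l² + l*q) = 2 + (-l² - l*q) = 2 - l² - l*q)
√(√(S + 1/(-749 + Y(-41, 30))) - 3682) = √(√(-2370 + 1/(-749 + (2 - 1*30² - 1*30*(-41)))) - 3682) = √(√(-2370 + 1/(-749 + (2 - 1*900 + 1230))) - 3682) = √(√(-2370 + 1/(-749 + (2 - 900 + 1230))) - 3682) = √(√(-2370 + 1/(-749 + 332)) - 3682) = √(√(-2370 + 1/(-417)) - 3682) = √(√(-2370 - 1/417) - 3682) = √(√(-988291/417) - 3682) = √(I*√412117347/417 - 3682) = √(-3682 + I*√412117347/417)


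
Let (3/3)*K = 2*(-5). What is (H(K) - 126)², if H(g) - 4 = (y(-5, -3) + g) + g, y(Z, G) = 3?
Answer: 19321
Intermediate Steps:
K = -10 (K = 2*(-5) = -10)
H(g) = 7 + 2*g (H(g) = 4 + ((3 + g) + g) = 4 + (3 + 2*g) = 7 + 2*g)
(H(K) - 126)² = ((7 + 2*(-10)) - 126)² = ((7 - 20) - 126)² = (-13 - 126)² = (-139)² = 19321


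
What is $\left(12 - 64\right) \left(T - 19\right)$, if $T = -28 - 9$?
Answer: $2912$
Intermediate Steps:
$T = -37$
$\left(12 - 64\right) \left(T - 19\right) = \left(12 - 64\right) \left(-37 - 19\right) = \left(-52\right) \left(-56\right) = 2912$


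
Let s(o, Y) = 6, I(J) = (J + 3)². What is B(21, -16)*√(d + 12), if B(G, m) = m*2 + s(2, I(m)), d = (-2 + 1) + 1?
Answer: -52*√3 ≈ -90.067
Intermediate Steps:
I(J) = (3 + J)²
d = 0 (d = -1 + 1 = 0)
B(G, m) = 6 + 2*m (B(G, m) = m*2 + 6 = 2*m + 6 = 6 + 2*m)
B(21, -16)*√(d + 12) = (6 + 2*(-16))*√(0 + 12) = (6 - 32)*√12 = -52*√3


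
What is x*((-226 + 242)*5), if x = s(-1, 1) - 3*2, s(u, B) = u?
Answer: -560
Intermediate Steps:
x = -7 (x = -1 - 3*2 = -1 - 6 = -7)
x*((-226 + 242)*5) = -7*(-226 + 242)*5 = -112*5 = -7*80 = -560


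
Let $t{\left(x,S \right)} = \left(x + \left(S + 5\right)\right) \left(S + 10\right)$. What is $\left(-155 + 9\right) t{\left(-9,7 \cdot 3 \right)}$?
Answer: $-76942$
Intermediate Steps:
$t{\left(x,S \right)} = \left(10 + S\right) \left(5 + S + x\right)$ ($t{\left(x,S \right)} = \left(x + \left(5 + S\right)\right) \left(10 + S\right) = \left(5 + S + x\right) \left(10 + S\right) = \left(10 + S\right) \left(5 + S + x\right)$)
$\left(-155 + 9\right) t{\left(-9,7 \cdot 3 \right)} = \left(-155 + 9\right) \left(50 + \left(7 \cdot 3\right)^{2} + 10 \left(-9\right) + 15 \cdot 7 \cdot 3 + 7 \cdot 3 \left(-9\right)\right) = - 146 \left(50 + 21^{2} - 90 + 15 \cdot 21 + 21 \left(-9\right)\right) = - 146 \left(50 + 441 - 90 + 315 - 189\right) = \left(-146\right) 527 = -76942$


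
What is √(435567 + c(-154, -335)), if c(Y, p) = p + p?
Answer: √434897 ≈ 659.47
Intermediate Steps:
c(Y, p) = 2*p
√(435567 + c(-154, -335)) = √(435567 + 2*(-335)) = √(435567 - 670) = √434897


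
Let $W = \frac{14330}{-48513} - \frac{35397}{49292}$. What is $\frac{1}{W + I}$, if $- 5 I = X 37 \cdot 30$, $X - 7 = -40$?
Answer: $\frac{2391302796}{17516260714475} \approx 0.00013652$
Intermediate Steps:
$X = -33$ ($X = 7 - 40 = -33$)
$W = - \frac{2423569021}{2391302796}$ ($W = 14330 \left(- \frac{1}{48513}\right) - \frac{35397}{49292} = - \frac{14330}{48513} - \frac{35397}{49292} = - \frac{2423569021}{2391302796} \approx -1.0135$)
$I = 7326$ ($I = - \frac{\left(-33\right) 37 \cdot 30}{5} = - \frac{\left(-1221\right) 30}{5} = \left(- \frac{1}{5}\right) \left(-36630\right) = 7326$)
$\frac{1}{W + I} = \frac{1}{- \frac{2423569021}{2391302796} + 7326} = \frac{1}{\frac{17516260714475}{2391302796}} = \frac{2391302796}{17516260714475}$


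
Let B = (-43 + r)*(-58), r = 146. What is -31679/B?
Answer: 31679/5974 ≈ 5.3028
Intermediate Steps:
B = -5974 (B = (-43 + 146)*(-58) = 103*(-58) = -5974)
-31679/B = -31679/(-5974) = -31679*(-1/5974) = 31679/5974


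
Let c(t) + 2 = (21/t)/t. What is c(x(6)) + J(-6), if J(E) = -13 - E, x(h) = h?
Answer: -101/12 ≈ -8.4167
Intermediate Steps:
c(t) = -2 + 21/t² (c(t) = -2 + (21/t)/t = -2 + 21/t²)
c(x(6)) + J(-6) = (-2 + 21/6²) + (-13 - 1*(-6)) = (-2 + 21*(1/36)) + (-13 + 6) = (-2 + 7/12) - 7 = -17/12 - 7 = -101/12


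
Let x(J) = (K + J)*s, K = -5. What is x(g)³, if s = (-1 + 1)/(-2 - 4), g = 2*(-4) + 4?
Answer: 0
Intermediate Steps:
g = -4 (g = -8 + 4 = -4)
s = 0 (s = 0/(-6) = 0*(-⅙) = 0)
x(J) = 0 (x(J) = (-5 + J)*0 = 0)
x(g)³ = 0³ = 0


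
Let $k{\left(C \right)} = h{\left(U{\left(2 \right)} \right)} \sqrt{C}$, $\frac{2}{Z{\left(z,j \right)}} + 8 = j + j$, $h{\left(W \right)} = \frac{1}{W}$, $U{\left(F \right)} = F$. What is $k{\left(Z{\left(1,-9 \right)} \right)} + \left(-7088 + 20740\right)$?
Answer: $13652 + \frac{i \sqrt{13}}{26} \approx 13652.0 + 0.13867 i$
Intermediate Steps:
$Z{\left(z,j \right)} = \frac{2}{-8 + 2 j}$ ($Z{\left(z,j \right)} = \frac{2}{-8 + \left(j + j\right)} = \frac{2}{-8 + 2 j}$)
$k{\left(C \right)} = \frac{\sqrt{C}}{2}$
$k{\left(Z{\left(1,-9 \right)} \right)} + \left(-7088 + 20740\right) = \frac{\sqrt{\frac{1}{-4 - 9}}}{2} + \left(-7088 + 20740\right) = \frac{\sqrt{\frac{1}{-13}}}{2} + 13652 = \frac{\sqrt{- \frac{1}{13}}}{2} + 13652 = \frac{\frac{1}{13} i \sqrt{13}}{2} + 13652 = \frac{i \sqrt{13}}{26} + 13652 = 13652 + \frac{i \sqrt{13}}{26}$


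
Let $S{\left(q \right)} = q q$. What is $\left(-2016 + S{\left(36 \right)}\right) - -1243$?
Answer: $523$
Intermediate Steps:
$S{\left(q \right)} = q^{2}$
$\left(-2016 + S{\left(36 \right)}\right) - -1243 = \left(-2016 + 36^{2}\right) - -1243 = \left(-2016 + 1296\right) + 1243 = -720 + 1243 = 523$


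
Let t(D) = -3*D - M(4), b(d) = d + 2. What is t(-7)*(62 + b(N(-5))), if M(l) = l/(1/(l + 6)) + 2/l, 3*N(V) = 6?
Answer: -1287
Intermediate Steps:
N(V) = 2 (N(V) = (1/3)*6 = 2)
M(l) = 2/l + l*(6 + l) (M(l) = l/(1/(6 + l)) + 2/l = l*(6 + l) + 2/l = 2/l + l*(6 + l))
b(d) = 2 + d
t(D) = -81/2 - 3*D (t(D) = -3*D - (2 + 4**2*(6 + 4))/4 = -3*D - (2 + 16*10)/4 = -3*D - (2 + 160)/4 = -3*D - 162/4 = -3*D - 1*81/2 = -3*D - 81/2 = -81/2 - 3*D)
t(-7)*(62 + b(N(-5))) = (-81/2 - 3*(-7))*(62 + (2 + 2)) = (-81/2 + 21)*(62 + 4) = -39/2*66 = -1287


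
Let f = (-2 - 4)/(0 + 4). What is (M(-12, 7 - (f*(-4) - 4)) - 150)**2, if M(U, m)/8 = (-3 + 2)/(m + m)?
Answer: 568516/25 ≈ 22741.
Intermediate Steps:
f = -3/2 (f = -6/4 = -6*1/4 = -3/2 ≈ -1.5000)
M(U, m) = -4/m (M(U, m) = 8*((-3 + 2)/(m + m)) = 8*(-1/(2*m)) = -4/m)
(M(-12, 7 - (f*(-4) - 4)) - 150)**2 = (-4/(7 - (-3/2*(-4) - 4)) - 150)**2 = (-4/(7 - (6 - 4)) - 150)**2 = (-4/(7 - 1*2) - 150)**2 = (-4/(7 - 2) - 150)**2 = (-4/5 - 150)**2 = (-754/5)**2 = 568516/25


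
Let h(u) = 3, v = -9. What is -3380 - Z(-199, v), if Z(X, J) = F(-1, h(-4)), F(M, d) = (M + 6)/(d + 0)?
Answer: -10145/3 ≈ -3381.7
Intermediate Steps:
F(M, d) = (6 + M)/d
Z(X, J) = 5/3 (Z(X, J) = (6 - 1)/3 = (⅓)*5 = 5/3)
-3380 - Z(-199, v) = -3380 - 1*5/3 = -3380 - 5/3 = -10145/3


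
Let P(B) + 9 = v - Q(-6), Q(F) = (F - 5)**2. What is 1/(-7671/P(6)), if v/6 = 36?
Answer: -86/7671 ≈ -0.011211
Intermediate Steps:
Q(F) = (-5 + F)**2
v = 216 (v = 6*36 = 216)
P(B) = 86 (P(B) = -9 + (216 - (-5 - 6)**2) = -9 + (216 - 1*(-11)**2) = -9 + (216 - 1*121) = -9 + (216 - 121) = -9 + 95 = 86)
1/(-7671/P(6)) = 1/(-7671/86) = -86/7671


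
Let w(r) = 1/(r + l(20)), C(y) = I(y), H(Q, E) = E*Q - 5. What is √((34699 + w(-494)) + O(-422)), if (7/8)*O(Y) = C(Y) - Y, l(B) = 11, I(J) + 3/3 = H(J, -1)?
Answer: 4*√519894921/483 ≈ 188.83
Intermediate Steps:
H(Q, E) = -5 + E*Q
I(J) = -6 - J (I(J) = -1 + (-5 - J) = -6 - J)
C(y) = -6 - y
w(r) = 1/(11 + r) (w(r) = 1/(r + 11) = 1/(11 + r))
O(Y) = -48/7 - 16*Y/7 (O(Y) = 8*((-6 - Y) - Y)/7 = 8*(-6 - 2*Y)/7 = -48/7 - 16*Y/7)
√((34699 + w(-494)) + O(-422)) = √((34699 + 1/(11 - 494)) + (-48/7 - 16/7*(-422))) = √((34699 + 1/(-483)) + (-48/7 + 6752/7)) = √((34699 - 1/483) + 6704/7) = √(16759616/483 + 6704/7) = √(17222192/483) = 4*√519894921/483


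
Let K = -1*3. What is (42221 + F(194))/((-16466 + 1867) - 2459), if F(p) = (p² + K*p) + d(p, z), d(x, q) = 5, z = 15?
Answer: -39640/8529 ≈ -4.6477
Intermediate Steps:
K = -3
F(p) = 5 + p² - 3*p (F(p) = (p² - 3*p) + 5 = 5 + p² - 3*p)
(42221 + F(194))/((-16466 + 1867) - 2459) = (42221 + (5 + 194² - 3*194))/((-16466 + 1867) - 2459) = (42221 + (5 + 37636 - 582))/(-14599 - 2459) = (42221 + 37059)/(-17058) = 79280*(-1/17058) = -39640/8529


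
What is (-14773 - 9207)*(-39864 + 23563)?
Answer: 390897980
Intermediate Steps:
(-14773 - 9207)*(-39864 + 23563) = -23980*(-16301) = 390897980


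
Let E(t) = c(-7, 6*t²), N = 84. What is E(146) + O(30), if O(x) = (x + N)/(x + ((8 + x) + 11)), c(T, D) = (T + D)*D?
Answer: 1292162832090/79 ≈ 1.6356e+10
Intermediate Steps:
c(T, D) = D*(D + T) (c(T, D) = (D + T)*D = D*(D + T))
O(x) = (84 + x)/(19 + 2*x) (O(x) = (x + 84)/(x + ((8 + x) + 11)) = (84 + x)/(x + (19 + x)) = (84 + x)/(19 + 2*x))
E(t) = 6*t²*(-7 + 6*t²) (E(t) = (6*t²)*(6*t² - 7) = (6*t²)*(-7 + 6*t²) = 6*t²*(-7 + 6*t²))
E(146) + O(30) = 146²*(-42 + 36*146²) + (84 + 30)/(19 + 2*30) = 21316*(-42 + 36*21316) + 114/(19 + 60) = 21316*(-42 + 767376) + 114/79 = 21316*767334 + (1/79)*114 = 16356491544 + 114/79 = 1292162832090/79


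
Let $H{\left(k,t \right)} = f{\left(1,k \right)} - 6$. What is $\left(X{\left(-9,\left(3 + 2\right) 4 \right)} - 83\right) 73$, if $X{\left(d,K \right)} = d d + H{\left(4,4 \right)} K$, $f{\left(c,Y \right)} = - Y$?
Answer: $-14746$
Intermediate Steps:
$H{\left(k,t \right)} = -6 - k$ ($H{\left(k,t \right)} = - k - 6 = -6 - k$)
$X{\left(d,K \right)} = d^{2} - 10 K$ ($X{\left(d,K \right)} = d d + \left(-6 - 4\right) K = d^{2} + \left(-6 - 4\right) K = d^{2} - 10 K$)
$\left(X{\left(-9,\left(3 + 2\right) 4 \right)} - 83\right) 73 = \left(\left(\left(-9\right)^{2} - 10 \left(3 + 2\right) 4\right) - 83\right) 73 = \left(\left(81 - 10 \cdot 5 \cdot 4\right) - 83\right) 73 = \left(\left(81 - 200\right) - 83\right) 73 = \left(-119 - 83\right) 73 = \left(-202\right) 73 = -14746$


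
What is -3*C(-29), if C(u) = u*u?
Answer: -2523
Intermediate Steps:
C(u) = u**2
-3*C(-29) = -3*(-29)**2 = -3*841 = -2523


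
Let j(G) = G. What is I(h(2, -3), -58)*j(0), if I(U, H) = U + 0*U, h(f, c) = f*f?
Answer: 0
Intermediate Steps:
h(f, c) = f²
I(U, H) = U (I(U, H) = U + 0 = U)
I(h(2, -3), -58)*j(0) = 2²*0 = 4*0 = 0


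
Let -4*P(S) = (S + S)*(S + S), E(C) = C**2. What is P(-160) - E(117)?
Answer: -39289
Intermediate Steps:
P(S) = -S**2 (P(S) = -(S + S)*(S + S)/4 = -2*S*2*S/4 = -S**2)
P(-160) - E(117) = -1*(-160)**2 - 1*117**2 = -1*25600 - 1*13689 = -25600 - 13689 = -39289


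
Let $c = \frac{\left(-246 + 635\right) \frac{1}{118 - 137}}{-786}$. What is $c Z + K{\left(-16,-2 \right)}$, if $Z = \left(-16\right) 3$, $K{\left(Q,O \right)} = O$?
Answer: $- \frac{8090}{2489} \approx -3.2503$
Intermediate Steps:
$Z = -48$
$c = \frac{389}{14934}$ ($c = \frac{389}{-19} \left(- \frac{1}{786}\right) = 389 \left(- \frac{1}{19}\right) \left(- \frac{1}{786}\right) = \left(- \frac{389}{19}\right) \left(- \frac{1}{786}\right) = \frac{389}{14934} \approx 0.026048$)
$c Z + K{\left(-16,-2 \right)} = \frac{389}{14934} \left(-48\right) - 2 = - \frac{3112}{2489} - 2 = - \frac{8090}{2489}$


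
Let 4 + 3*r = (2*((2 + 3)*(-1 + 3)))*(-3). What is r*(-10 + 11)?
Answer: -64/3 ≈ -21.333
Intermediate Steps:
r = -64/3 (r = -4/3 + ((2*((2 + 3)*(-1 + 3)))*(-3))/3 = -4/3 + ((2*(5*2))*(-3))/3 = -4/3 + ((2*10)*(-3))/3 = -4/3 + (20*(-3))/3 = -4/3 + (⅓)*(-60) = -4/3 - 20 = -64/3 ≈ -21.333)
r*(-10 + 11) = -64*(-10 + 11)/3 = -64/3*1 = -64/3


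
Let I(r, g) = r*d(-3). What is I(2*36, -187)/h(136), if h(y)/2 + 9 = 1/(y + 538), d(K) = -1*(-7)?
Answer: -169848/6065 ≈ -28.005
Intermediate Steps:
d(K) = 7
h(y) = -18 + 2/(538 + y) (h(y) = -18 + 2/(y + 538) = -18 + 2/(538 + y))
I(r, g) = 7*r (I(r, g) = r*7 = 7*r)
I(2*36, -187)/h(136) = (7*(2*36))/((2*(-4841 - 9*136)/(538 + 136))) = (7*72)/((2*(-4841 - 1224)/674)) = 504/((2*(1/674)*(-6065))) = 504/(-6065/337) = 504*(-337/6065) = -169848/6065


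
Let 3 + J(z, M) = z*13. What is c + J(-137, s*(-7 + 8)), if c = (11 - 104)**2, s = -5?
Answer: 6865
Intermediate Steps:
J(z, M) = -3 + 13*z (J(z, M) = -3 + z*13 = -3 + 13*z)
c = 8649 (c = (-93)**2 = 8649)
c + J(-137, s*(-7 + 8)) = 8649 + (-3 + 13*(-137)) = 8649 + (-3 - 1781) = 8649 - 1784 = 6865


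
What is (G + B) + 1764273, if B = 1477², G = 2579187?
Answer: 6524989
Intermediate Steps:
B = 2181529
(G + B) + 1764273 = (2579187 + 2181529) + 1764273 = 4760716 + 1764273 = 6524989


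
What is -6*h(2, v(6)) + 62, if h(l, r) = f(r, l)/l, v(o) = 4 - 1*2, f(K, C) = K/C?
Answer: 59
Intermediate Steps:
v(o) = 2 (v(o) = 4 - 2 = 2)
h(l, r) = r/l**2 (h(l, r) = (r/l)/l = r/l**2)
-6*h(2, v(6)) + 62 = -12/2**2 + 62 = -12/4 + 62 = -6*1/2 + 62 = -3 + 62 = 59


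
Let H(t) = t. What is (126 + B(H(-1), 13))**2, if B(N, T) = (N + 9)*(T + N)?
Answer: 49284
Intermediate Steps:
B(N, T) = (9 + N)*(N + T)
(126 + B(H(-1), 13))**2 = (126 + ((-1)**2 + 9*(-1) + 9*13 - 1*13))**2 = (126 + (1 - 9 + 117 - 13))**2 = (126 + 96)**2 = 222**2 = 49284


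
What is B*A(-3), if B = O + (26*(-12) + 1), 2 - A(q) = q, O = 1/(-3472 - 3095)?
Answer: -10211690/6567 ≈ -1555.0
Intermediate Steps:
O = -1/6567 (O = 1/(-6567) = -1/6567 ≈ -0.00015228)
A(q) = 2 - q
B = -2042338/6567 (B = -1/6567 + (26*(-12) + 1) = -1/6567 + (-312 + 1) = -1/6567 - 311 = -2042338/6567 ≈ -311.00)
B*A(-3) = -2042338*(2 - 1*(-3))/6567 = -2042338*(2 + 3)/6567 = -2042338/6567*5 = -10211690/6567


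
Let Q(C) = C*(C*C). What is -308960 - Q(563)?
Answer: -178762507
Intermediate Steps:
Q(C) = C³ (Q(C) = C*C² = C³)
-308960 - Q(563) = -308960 - 1*563³ = -308960 - 1*178453547 = -308960 - 178453547 = -178762507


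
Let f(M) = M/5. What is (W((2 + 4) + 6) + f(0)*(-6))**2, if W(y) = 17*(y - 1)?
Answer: 34969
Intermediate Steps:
f(M) = M/5 (f(M) = M*(1/5) = M/5)
W(y) = -17 + 17*y (W(y) = 17*(-1 + y) = -17 + 17*y)
(W((2 + 4) + 6) + f(0)*(-6))**2 = ((-17 + 17*((2 + 4) + 6)) + ((1/5)*0)*(-6))**2 = ((-17 + 17*(6 + 6)) + 0*(-6))**2 = ((-17 + 17*12) + 0)**2 = ((-17 + 204) + 0)**2 = (187 + 0)**2 = 187**2 = 34969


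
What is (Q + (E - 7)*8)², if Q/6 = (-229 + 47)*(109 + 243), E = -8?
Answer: 147843326016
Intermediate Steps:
Q = -384384 (Q = 6*((-229 + 47)*(109 + 243)) = 6*(-182*352) = 6*(-64064) = -384384)
(Q + (E - 7)*8)² = (-384384 + (-8 - 7)*8)² = (-384384 - 15*8)² = (-384384 - 120)² = (-384504)² = 147843326016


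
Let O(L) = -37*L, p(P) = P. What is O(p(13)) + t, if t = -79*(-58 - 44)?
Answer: 7577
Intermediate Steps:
t = 8058 (t = -79*(-102) = 8058)
O(p(13)) + t = -37*13 + 8058 = -481 + 8058 = 7577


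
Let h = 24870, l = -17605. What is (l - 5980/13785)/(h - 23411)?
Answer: -48538181/4022463 ≈ -12.067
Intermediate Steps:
(l - 5980/13785)/(h - 23411) = (-17605 - 5980/13785)/(24870 - 23411) = (-17605 - 5980*1/13785)/1459 = (-17605 - 1196/2757)*(1/1459) = -48538181/2757*1/1459 = -48538181/4022463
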